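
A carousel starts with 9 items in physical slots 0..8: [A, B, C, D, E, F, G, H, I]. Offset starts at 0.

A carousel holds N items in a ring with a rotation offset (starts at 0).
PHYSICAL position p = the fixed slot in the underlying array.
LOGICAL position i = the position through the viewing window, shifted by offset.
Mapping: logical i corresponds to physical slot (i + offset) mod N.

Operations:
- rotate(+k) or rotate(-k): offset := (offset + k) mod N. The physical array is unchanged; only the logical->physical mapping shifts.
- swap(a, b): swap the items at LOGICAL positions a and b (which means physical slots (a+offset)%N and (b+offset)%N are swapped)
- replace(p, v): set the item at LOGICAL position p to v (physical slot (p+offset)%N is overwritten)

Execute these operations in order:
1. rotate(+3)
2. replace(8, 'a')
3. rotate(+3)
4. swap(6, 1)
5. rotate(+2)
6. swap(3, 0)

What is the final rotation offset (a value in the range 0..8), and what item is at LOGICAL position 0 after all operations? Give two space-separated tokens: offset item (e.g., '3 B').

Answer: 8 a

Derivation:
After op 1 (rotate(+3)): offset=3, physical=[A,B,C,D,E,F,G,H,I], logical=[D,E,F,G,H,I,A,B,C]
After op 2 (replace(8, 'a')): offset=3, physical=[A,B,a,D,E,F,G,H,I], logical=[D,E,F,G,H,I,A,B,a]
After op 3 (rotate(+3)): offset=6, physical=[A,B,a,D,E,F,G,H,I], logical=[G,H,I,A,B,a,D,E,F]
After op 4 (swap(6, 1)): offset=6, physical=[A,B,a,H,E,F,G,D,I], logical=[G,D,I,A,B,a,H,E,F]
After op 5 (rotate(+2)): offset=8, physical=[A,B,a,H,E,F,G,D,I], logical=[I,A,B,a,H,E,F,G,D]
After op 6 (swap(3, 0)): offset=8, physical=[A,B,I,H,E,F,G,D,a], logical=[a,A,B,I,H,E,F,G,D]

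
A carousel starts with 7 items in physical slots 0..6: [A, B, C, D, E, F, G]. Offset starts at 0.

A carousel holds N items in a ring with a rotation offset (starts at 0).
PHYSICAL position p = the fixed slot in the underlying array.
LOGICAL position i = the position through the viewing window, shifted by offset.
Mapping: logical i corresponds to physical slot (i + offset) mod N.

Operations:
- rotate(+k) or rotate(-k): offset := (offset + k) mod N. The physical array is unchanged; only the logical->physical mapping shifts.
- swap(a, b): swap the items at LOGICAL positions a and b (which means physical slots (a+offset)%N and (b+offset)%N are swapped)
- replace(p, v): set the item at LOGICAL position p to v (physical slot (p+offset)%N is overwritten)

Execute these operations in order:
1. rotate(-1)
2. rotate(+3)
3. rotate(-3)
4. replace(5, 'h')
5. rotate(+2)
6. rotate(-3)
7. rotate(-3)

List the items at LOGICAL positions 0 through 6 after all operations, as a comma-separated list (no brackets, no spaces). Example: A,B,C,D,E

Answer: C,D,h,F,G,A,B

Derivation:
After op 1 (rotate(-1)): offset=6, physical=[A,B,C,D,E,F,G], logical=[G,A,B,C,D,E,F]
After op 2 (rotate(+3)): offset=2, physical=[A,B,C,D,E,F,G], logical=[C,D,E,F,G,A,B]
After op 3 (rotate(-3)): offset=6, physical=[A,B,C,D,E,F,G], logical=[G,A,B,C,D,E,F]
After op 4 (replace(5, 'h')): offset=6, physical=[A,B,C,D,h,F,G], logical=[G,A,B,C,D,h,F]
After op 5 (rotate(+2)): offset=1, physical=[A,B,C,D,h,F,G], logical=[B,C,D,h,F,G,A]
After op 6 (rotate(-3)): offset=5, physical=[A,B,C,D,h,F,G], logical=[F,G,A,B,C,D,h]
After op 7 (rotate(-3)): offset=2, physical=[A,B,C,D,h,F,G], logical=[C,D,h,F,G,A,B]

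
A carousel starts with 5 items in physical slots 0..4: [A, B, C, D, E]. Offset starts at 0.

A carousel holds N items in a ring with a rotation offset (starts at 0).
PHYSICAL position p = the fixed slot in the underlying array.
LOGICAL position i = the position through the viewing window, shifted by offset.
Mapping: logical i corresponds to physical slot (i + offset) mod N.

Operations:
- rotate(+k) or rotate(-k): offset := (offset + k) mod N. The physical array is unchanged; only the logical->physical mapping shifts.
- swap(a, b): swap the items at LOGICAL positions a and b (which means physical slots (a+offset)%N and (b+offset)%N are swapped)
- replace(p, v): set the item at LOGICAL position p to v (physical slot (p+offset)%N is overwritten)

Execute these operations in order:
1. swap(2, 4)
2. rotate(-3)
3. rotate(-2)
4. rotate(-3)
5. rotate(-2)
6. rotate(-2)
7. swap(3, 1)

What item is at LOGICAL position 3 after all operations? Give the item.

After op 1 (swap(2, 4)): offset=0, physical=[A,B,E,D,C], logical=[A,B,E,D,C]
After op 2 (rotate(-3)): offset=2, physical=[A,B,E,D,C], logical=[E,D,C,A,B]
After op 3 (rotate(-2)): offset=0, physical=[A,B,E,D,C], logical=[A,B,E,D,C]
After op 4 (rotate(-3)): offset=2, physical=[A,B,E,D,C], logical=[E,D,C,A,B]
After op 5 (rotate(-2)): offset=0, physical=[A,B,E,D,C], logical=[A,B,E,D,C]
After op 6 (rotate(-2)): offset=3, physical=[A,B,E,D,C], logical=[D,C,A,B,E]
After op 7 (swap(3, 1)): offset=3, physical=[A,C,E,D,B], logical=[D,B,A,C,E]

Answer: C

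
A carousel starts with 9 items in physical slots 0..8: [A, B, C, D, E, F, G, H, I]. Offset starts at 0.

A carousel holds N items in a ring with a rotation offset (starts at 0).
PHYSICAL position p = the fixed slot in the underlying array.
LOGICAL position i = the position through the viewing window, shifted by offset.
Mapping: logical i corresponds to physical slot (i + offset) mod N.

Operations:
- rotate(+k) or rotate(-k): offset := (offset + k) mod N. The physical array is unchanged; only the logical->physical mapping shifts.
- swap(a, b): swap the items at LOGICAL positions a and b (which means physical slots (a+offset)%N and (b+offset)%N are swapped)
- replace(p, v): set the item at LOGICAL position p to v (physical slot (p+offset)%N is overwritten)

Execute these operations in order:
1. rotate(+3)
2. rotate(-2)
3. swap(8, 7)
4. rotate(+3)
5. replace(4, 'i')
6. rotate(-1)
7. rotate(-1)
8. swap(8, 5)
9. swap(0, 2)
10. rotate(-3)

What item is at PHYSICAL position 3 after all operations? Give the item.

Answer: D

Derivation:
After op 1 (rotate(+3)): offset=3, physical=[A,B,C,D,E,F,G,H,I], logical=[D,E,F,G,H,I,A,B,C]
After op 2 (rotate(-2)): offset=1, physical=[A,B,C,D,E,F,G,H,I], logical=[B,C,D,E,F,G,H,I,A]
After op 3 (swap(8, 7)): offset=1, physical=[I,B,C,D,E,F,G,H,A], logical=[B,C,D,E,F,G,H,A,I]
After op 4 (rotate(+3)): offset=4, physical=[I,B,C,D,E,F,G,H,A], logical=[E,F,G,H,A,I,B,C,D]
After op 5 (replace(4, 'i')): offset=4, physical=[I,B,C,D,E,F,G,H,i], logical=[E,F,G,H,i,I,B,C,D]
After op 6 (rotate(-1)): offset=3, physical=[I,B,C,D,E,F,G,H,i], logical=[D,E,F,G,H,i,I,B,C]
After op 7 (rotate(-1)): offset=2, physical=[I,B,C,D,E,F,G,H,i], logical=[C,D,E,F,G,H,i,I,B]
After op 8 (swap(8, 5)): offset=2, physical=[I,H,C,D,E,F,G,B,i], logical=[C,D,E,F,G,B,i,I,H]
After op 9 (swap(0, 2)): offset=2, physical=[I,H,E,D,C,F,G,B,i], logical=[E,D,C,F,G,B,i,I,H]
After op 10 (rotate(-3)): offset=8, physical=[I,H,E,D,C,F,G,B,i], logical=[i,I,H,E,D,C,F,G,B]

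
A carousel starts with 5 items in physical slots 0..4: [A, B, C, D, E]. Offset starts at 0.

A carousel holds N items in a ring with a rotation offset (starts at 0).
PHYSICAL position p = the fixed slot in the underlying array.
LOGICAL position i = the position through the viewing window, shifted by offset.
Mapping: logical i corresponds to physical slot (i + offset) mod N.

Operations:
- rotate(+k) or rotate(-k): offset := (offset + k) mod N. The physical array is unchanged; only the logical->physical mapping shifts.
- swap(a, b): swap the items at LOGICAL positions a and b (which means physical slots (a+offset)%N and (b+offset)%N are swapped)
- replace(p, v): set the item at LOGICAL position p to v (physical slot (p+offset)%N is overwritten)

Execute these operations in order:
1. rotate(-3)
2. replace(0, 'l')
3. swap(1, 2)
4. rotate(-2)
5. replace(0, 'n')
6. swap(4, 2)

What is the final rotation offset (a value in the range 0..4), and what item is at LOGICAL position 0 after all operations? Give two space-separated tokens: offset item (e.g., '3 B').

After op 1 (rotate(-3)): offset=2, physical=[A,B,C,D,E], logical=[C,D,E,A,B]
After op 2 (replace(0, 'l')): offset=2, physical=[A,B,l,D,E], logical=[l,D,E,A,B]
After op 3 (swap(1, 2)): offset=2, physical=[A,B,l,E,D], logical=[l,E,D,A,B]
After op 4 (rotate(-2)): offset=0, physical=[A,B,l,E,D], logical=[A,B,l,E,D]
After op 5 (replace(0, 'n')): offset=0, physical=[n,B,l,E,D], logical=[n,B,l,E,D]
After op 6 (swap(4, 2)): offset=0, physical=[n,B,D,E,l], logical=[n,B,D,E,l]

Answer: 0 n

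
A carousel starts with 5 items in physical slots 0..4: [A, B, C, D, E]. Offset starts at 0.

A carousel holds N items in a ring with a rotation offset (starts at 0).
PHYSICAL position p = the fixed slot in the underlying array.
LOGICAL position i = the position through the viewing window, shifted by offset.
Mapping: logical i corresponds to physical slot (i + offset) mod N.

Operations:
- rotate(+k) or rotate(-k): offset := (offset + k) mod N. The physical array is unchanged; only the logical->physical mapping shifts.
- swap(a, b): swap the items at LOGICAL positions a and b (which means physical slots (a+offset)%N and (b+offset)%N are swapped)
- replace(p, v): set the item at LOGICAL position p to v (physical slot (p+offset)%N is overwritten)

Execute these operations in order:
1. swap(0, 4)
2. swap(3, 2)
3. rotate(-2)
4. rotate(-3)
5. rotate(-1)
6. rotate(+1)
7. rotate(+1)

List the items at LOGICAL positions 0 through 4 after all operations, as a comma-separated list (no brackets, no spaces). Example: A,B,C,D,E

Answer: B,D,C,A,E

Derivation:
After op 1 (swap(0, 4)): offset=0, physical=[E,B,C,D,A], logical=[E,B,C,D,A]
After op 2 (swap(3, 2)): offset=0, physical=[E,B,D,C,A], logical=[E,B,D,C,A]
After op 3 (rotate(-2)): offset=3, physical=[E,B,D,C,A], logical=[C,A,E,B,D]
After op 4 (rotate(-3)): offset=0, physical=[E,B,D,C,A], logical=[E,B,D,C,A]
After op 5 (rotate(-1)): offset=4, physical=[E,B,D,C,A], logical=[A,E,B,D,C]
After op 6 (rotate(+1)): offset=0, physical=[E,B,D,C,A], logical=[E,B,D,C,A]
After op 7 (rotate(+1)): offset=1, physical=[E,B,D,C,A], logical=[B,D,C,A,E]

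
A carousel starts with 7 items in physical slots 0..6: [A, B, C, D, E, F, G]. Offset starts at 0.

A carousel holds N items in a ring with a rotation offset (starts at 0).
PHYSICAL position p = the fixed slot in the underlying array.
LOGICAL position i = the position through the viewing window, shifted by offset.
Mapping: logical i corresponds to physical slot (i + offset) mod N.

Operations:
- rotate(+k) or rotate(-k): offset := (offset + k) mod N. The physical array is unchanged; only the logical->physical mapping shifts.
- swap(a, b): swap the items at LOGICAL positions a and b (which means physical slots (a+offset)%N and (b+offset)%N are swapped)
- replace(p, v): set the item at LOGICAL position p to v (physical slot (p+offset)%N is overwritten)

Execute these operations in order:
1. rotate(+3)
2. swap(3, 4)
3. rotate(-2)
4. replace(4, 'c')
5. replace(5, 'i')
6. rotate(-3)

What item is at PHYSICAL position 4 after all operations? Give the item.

After op 1 (rotate(+3)): offset=3, physical=[A,B,C,D,E,F,G], logical=[D,E,F,G,A,B,C]
After op 2 (swap(3, 4)): offset=3, physical=[G,B,C,D,E,F,A], logical=[D,E,F,A,G,B,C]
After op 3 (rotate(-2)): offset=1, physical=[G,B,C,D,E,F,A], logical=[B,C,D,E,F,A,G]
After op 4 (replace(4, 'c')): offset=1, physical=[G,B,C,D,E,c,A], logical=[B,C,D,E,c,A,G]
After op 5 (replace(5, 'i')): offset=1, physical=[G,B,C,D,E,c,i], logical=[B,C,D,E,c,i,G]
After op 6 (rotate(-3)): offset=5, physical=[G,B,C,D,E,c,i], logical=[c,i,G,B,C,D,E]

Answer: E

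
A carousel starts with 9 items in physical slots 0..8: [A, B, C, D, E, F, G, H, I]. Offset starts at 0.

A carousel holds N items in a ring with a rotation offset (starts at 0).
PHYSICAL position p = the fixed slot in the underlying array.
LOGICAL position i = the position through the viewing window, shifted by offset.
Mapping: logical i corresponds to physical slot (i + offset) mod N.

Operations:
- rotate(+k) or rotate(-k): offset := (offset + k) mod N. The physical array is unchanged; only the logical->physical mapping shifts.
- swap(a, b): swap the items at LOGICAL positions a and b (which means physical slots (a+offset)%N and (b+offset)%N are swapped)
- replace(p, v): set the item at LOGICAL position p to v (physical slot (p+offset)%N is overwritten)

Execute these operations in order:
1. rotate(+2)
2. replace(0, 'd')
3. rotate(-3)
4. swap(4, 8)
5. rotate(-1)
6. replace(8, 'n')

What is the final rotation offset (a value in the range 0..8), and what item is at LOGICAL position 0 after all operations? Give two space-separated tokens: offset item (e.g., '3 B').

Answer: 7 D

Derivation:
After op 1 (rotate(+2)): offset=2, physical=[A,B,C,D,E,F,G,H,I], logical=[C,D,E,F,G,H,I,A,B]
After op 2 (replace(0, 'd')): offset=2, physical=[A,B,d,D,E,F,G,H,I], logical=[d,D,E,F,G,H,I,A,B]
After op 3 (rotate(-3)): offset=8, physical=[A,B,d,D,E,F,G,H,I], logical=[I,A,B,d,D,E,F,G,H]
After op 4 (swap(4, 8)): offset=8, physical=[A,B,d,H,E,F,G,D,I], logical=[I,A,B,d,H,E,F,G,D]
After op 5 (rotate(-1)): offset=7, physical=[A,B,d,H,E,F,G,D,I], logical=[D,I,A,B,d,H,E,F,G]
After op 6 (replace(8, 'n')): offset=7, physical=[A,B,d,H,E,F,n,D,I], logical=[D,I,A,B,d,H,E,F,n]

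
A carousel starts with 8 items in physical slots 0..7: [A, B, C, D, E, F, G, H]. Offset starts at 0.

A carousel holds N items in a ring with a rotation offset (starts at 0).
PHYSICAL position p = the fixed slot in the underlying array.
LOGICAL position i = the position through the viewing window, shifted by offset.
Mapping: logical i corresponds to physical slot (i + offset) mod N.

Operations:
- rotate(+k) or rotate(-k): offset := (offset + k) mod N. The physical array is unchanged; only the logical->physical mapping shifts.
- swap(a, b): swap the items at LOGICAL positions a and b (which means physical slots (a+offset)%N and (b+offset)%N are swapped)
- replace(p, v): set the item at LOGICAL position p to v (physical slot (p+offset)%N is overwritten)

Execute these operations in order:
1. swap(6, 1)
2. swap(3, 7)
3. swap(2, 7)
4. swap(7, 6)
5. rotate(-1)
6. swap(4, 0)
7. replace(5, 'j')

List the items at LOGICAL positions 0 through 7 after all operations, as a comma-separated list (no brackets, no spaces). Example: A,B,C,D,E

After op 1 (swap(6, 1)): offset=0, physical=[A,G,C,D,E,F,B,H], logical=[A,G,C,D,E,F,B,H]
After op 2 (swap(3, 7)): offset=0, physical=[A,G,C,H,E,F,B,D], logical=[A,G,C,H,E,F,B,D]
After op 3 (swap(2, 7)): offset=0, physical=[A,G,D,H,E,F,B,C], logical=[A,G,D,H,E,F,B,C]
After op 4 (swap(7, 6)): offset=0, physical=[A,G,D,H,E,F,C,B], logical=[A,G,D,H,E,F,C,B]
After op 5 (rotate(-1)): offset=7, physical=[A,G,D,H,E,F,C,B], logical=[B,A,G,D,H,E,F,C]
After op 6 (swap(4, 0)): offset=7, physical=[A,G,D,B,E,F,C,H], logical=[H,A,G,D,B,E,F,C]
After op 7 (replace(5, 'j')): offset=7, physical=[A,G,D,B,j,F,C,H], logical=[H,A,G,D,B,j,F,C]

Answer: H,A,G,D,B,j,F,C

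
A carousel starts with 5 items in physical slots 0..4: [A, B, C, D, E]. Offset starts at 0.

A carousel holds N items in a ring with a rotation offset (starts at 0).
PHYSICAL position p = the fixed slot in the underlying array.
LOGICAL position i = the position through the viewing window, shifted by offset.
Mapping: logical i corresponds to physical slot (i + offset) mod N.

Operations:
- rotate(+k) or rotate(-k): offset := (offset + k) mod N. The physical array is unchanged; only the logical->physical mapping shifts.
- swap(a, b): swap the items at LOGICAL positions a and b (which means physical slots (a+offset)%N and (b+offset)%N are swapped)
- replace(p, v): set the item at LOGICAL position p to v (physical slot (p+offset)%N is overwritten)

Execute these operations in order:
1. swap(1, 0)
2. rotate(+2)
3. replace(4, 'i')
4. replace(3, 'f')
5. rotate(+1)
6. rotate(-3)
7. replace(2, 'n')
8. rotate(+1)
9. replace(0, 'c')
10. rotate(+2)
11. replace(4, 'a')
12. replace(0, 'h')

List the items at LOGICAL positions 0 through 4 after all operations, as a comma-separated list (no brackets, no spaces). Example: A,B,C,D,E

After op 1 (swap(1, 0)): offset=0, physical=[B,A,C,D,E], logical=[B,A,C,D,E]
After op 2 (rotate(+2)): offset=2, physical=[B,A,C,D,E], logical=[C,D,E,B,A]
After op 3 (replace(4, 'i')): offset=2, physical=[B,i,C,D,E], logical=[C,D,E,B,i]
After op 4 (replace(3, 'f')): offset=2, physical=[f,i,C,D,E], logical=[C,D,E,f,i]
After op 5 (rotate(+1)): offset=3, physical=[f,i,C,D,E], logical=[D,E,f,i,C]
After op 6 (rotate(-3)): offset=0, physical=[f,i,C,D,E], logical=[f,i,C,D,E]
After op 7 (replace(2, 'n')): offset=0, physical=[f,i,n,D,E], logical=[f,i,n,D,E]
After op 8 (rotate(+1)): offset=1, physical=[f,i,n,D,E], logical=[i,n,D,E,f]
After op 9 (replace(0, 'c')): offset=1, physical=[f,c,n,D,E], logical=[c,n,D,E,f]
After op 10 (rotate(+2)): offset=3, physical=[f,c,n,D,E], logical=[D,E,f,c,n]
After op 11 (replace(4, 'a')): offset=3, physical=[f,c,a,D,E], logical=[D,E,f,c,a]
After op 12 (replace(0, 'h')): offset=3, physical=[f,c,a,h,E], logical=[h,E,f,c,a]

Answer: h,E,f,c,a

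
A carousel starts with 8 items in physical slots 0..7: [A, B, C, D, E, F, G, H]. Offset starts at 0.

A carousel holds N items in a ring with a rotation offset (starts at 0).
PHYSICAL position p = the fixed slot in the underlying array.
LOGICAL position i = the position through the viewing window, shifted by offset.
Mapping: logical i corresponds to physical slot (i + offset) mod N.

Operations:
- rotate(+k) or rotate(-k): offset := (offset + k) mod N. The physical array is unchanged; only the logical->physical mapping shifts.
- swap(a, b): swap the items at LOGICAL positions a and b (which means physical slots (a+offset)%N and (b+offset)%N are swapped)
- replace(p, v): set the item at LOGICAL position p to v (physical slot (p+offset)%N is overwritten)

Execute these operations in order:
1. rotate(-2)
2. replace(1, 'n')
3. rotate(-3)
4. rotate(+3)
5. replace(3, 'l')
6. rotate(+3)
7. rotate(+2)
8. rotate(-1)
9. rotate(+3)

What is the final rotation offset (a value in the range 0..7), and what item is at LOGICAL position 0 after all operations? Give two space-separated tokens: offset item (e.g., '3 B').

After op 1 (rotate(-2)): offset=6, physical=[A,B,C,D,E,F,G,H], logical=[G,H,A,B,C,D,E,F]
After op 2 (replace(1, 'n')): offset=6, physical=[A,B,C,D,E,F,G,n], logical=[G,n,A,B,C,D,E,F]
After op 3 (rotate(-3)): offset=3, physical=[A,B,C,D,E,F,G,n], logical=[D,E,F,G,n,A,B,C]
After op 4 (rotate(+3)): offset=6, physical=[A,B,C,D,E,F,G,n], logical=[G,n,A,B,C,D,E,F]
After op 5 (replace(3, 'l')): offset=6, physical=[A,l,C,D,E,F,G,n], logical=[G,n,A,l,C,D,E,F]
After op 6 (rotate(+3)): offset=1, physical=[A,l,C,D,E,F,G,n], logical=[l,C,D,E,F,G,n,A]
After op 7 (rotate(+2)): offset=3, physical=[A,l,C,D,E,F,G,n], logical=[D,E,F,G,n,A,l,C]
After op 8 (rotate(-1)): offset=2, physical=[A,l,C,D,E,F,G,n], logical=[C,D,E,F,G,n,A,l]
After op 9 (rotate(+3)): offset=5, physical=[A,l,C,D,E,F,G,n], logical=[F,G,n,A,l,C,D,E]

Answer: 5 F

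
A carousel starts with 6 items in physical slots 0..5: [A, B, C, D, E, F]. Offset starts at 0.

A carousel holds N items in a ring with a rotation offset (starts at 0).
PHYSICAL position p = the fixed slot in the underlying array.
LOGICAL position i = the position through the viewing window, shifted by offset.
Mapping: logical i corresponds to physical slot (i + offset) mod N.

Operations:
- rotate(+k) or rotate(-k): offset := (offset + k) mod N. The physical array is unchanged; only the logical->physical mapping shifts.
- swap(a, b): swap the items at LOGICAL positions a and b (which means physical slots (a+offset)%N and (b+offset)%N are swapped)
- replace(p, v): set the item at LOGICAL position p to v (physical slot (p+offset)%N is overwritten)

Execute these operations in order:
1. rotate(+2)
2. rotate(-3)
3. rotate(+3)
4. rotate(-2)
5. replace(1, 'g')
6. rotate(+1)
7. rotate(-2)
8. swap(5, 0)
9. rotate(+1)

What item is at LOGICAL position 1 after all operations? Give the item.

After op 1 (rotate(+2)): offset=2, physical=[A,B,C,D,E,F], logical=[C,D,E,F,A,B]
After op 2 (rotate(-3)): offset=5, physical=[A,B,C,D,E,F], logical=[F,A,B,C,D,E]
After op 3 (rotate(+3)): offset=2, physical=[A,B,C,D,E,F], logical=[C,D,E,F,A,B]
After op 4 (rotate(-2)): offset=0, physical=[A,B,C,D,E,F], logical=[A,B,C,D,E,F]
After op 5 (replace(1, 'g')): offset=0, physical=[A,g,C,D,E,F], logical=[A,g,C,D,E,F]
After op 6 (rotate(+1)): offset=1, physical=[A,g,C,D,E,F], logical=[g,C,D,E,F,A]
After op 7 (rotate(-2)): offset=5, physical=[A,g,C,D,E,F], logical=[F,A,g,C,D,E]
After op 8 (swap(5, 0)): offset=5, physical=[A,g,C,D,F,E], logical=[E,A,g,C,D,F]
After op 9 (rotate(+1)): offset=0, physical=[A,g,C,D,F,E], logical=[A,g,C,D,F,E]

Answer: g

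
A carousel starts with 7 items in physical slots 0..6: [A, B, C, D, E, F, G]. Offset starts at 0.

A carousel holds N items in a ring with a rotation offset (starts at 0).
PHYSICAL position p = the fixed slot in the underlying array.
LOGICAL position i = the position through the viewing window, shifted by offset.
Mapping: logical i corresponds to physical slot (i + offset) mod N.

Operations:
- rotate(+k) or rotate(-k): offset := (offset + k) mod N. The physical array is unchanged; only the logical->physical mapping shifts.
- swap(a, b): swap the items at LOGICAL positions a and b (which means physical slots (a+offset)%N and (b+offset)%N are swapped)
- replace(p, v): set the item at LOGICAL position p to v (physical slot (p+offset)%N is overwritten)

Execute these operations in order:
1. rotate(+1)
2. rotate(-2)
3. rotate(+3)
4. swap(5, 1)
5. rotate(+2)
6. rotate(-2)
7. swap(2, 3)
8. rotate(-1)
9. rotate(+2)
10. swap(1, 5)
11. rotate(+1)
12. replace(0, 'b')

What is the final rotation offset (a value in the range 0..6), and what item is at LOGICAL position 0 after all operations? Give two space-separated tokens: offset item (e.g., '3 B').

After op 1 (rotate(+1)): offset=1, physical=[A,B,C,D,E,F,G], logical=[B,C,D,E,F,G,A]
After op 2 (rotate(-2)): offset=6, physical=[A,B,C,D,E,F,G], logical=[G,A,B,C,D,E,F]
After op 3 (rotate(+3)): offset=2, physical=[A,B,C,D,E,F,G], logical=[C,D,E,F,G,A,B]
After op 4 (swap(5, 1)): offset=2, physical=[D,B,C,A,E,F,G], logical=[C,A,E,F,G,D,B]
After op 5 (rotate(+2)): offset=4, physical=[D,B,C,A,E,F,G], logical=[E,F,G,D,B,C,A]
After op 6 (rotate(-2)): offset=2, physical=[D,B,C,A,E,F,G], logical=[C,A,E,F,G,D,B]
After op 7 (swap(2, 3)): offset=2, physical=[D,B,C,A,F,E,G], logical=[C,A,F,E,G,D,B]
After op 8 (rotate(-1)): offset=1, physical=[D,B,C,A,F,E,G], logical=[B,C,A,F,E,G,D]
After op 9 (rotate(+2)): offset=3, physical=[D,B,C,A,F,E,G], logical=[A,F,E,G,D,B,C]
After op 10 (swap(1, 5)): offset=3, physical=[D,F,C,A,B,E,G], logical=[A,B,E,G,D,F,C]
After op 11 (rotate(+1)): offset=4, physical=[D,F,C,A,B,E,G], logical=[B,E,G,D,F,C,A]
After op 12 (replace(0, 'b')): offset=4, physical=[D,F,C,A,b,E,G], logical=[b,E,G,D,F,C,A]

Answer: 4 b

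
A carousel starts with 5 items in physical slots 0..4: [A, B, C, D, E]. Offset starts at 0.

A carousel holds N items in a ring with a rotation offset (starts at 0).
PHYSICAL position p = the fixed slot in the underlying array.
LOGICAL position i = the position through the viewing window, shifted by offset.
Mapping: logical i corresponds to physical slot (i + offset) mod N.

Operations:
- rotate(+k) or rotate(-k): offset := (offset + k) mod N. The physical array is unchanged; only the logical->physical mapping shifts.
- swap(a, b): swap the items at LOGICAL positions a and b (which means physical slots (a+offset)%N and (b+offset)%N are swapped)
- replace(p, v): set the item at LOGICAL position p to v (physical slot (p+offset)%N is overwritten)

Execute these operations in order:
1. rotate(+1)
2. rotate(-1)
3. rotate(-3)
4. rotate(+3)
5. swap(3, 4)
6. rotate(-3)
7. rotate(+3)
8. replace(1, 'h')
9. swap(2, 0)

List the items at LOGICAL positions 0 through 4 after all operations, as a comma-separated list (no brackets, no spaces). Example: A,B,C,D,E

Answer: C,h,A,E,D

Derivation:
After op 1 (rotate(+1)): offset=1, physical=[A,B,C,D,E], logical=[B,C,D,E,A]
After op 2 (rotate(-1)): offset=0, physical=[A,B,C,D,E], logical=[A,B,C,D,E]
After op 3 (rotate(-3)): offset=2, physical=[A,B,C,D,E], logical=[C,D,E,A,B]
After op 4 (rotate(+3)): offset=0, physical=[A,B,C,D,E], logical=[A,B,C,D,E]
After op 5 (swap(3, 4)): offset=0, physical=[A,B,C,E,D], logical=[A,B,C,E,D]
After op 6 (rotate(-3)): offset=2, physical=[A,B,C,E,D], logical=[C,E,D,A,B]
After op 7 (rotate(+3)): offset=0, physical=[A,B,C,E,D], logical=[A,B,C,E,D]
After op 8 (replace(1, 'h')): offset=0, physical=[A,h,C,E,D], logical=[A,h,C,E,D]
After op 9 (swap(2, 0)): offset=0, physical=[C,h,A,E,D], logical=[C,h,A,E,D]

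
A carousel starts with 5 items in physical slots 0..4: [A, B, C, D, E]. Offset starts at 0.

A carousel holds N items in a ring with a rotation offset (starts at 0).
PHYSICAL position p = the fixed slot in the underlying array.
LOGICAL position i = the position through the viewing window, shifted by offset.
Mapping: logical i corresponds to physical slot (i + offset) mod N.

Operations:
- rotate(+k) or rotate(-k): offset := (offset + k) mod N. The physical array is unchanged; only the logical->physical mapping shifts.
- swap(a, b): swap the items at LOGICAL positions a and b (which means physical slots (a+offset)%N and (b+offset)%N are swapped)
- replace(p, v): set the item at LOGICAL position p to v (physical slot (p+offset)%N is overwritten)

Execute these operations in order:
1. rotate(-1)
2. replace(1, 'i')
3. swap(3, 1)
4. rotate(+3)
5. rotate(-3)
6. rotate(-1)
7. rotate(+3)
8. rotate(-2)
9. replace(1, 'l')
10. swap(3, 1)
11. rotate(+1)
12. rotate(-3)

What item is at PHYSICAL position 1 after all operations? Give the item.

After op 1 (rotate(-1)): offset=4, physical=[A,B,C,D,E], logical=[E,A,B,C,D]
After op 2 (replace(1, 'i')): offset=4, physical=[i,B,C,D,E], logical=[E,i,B,C,D]
After op 3 (swap(3, 1)): offset=4, physical=[C,B,i,D,E], logical=[E,C,B,i,D]
After op 4 (rotate(+3)): offset=2, physical=[C,B,i,D,E], logical=[i,D,E,C,B]
After op 5 (rotate(-3)): offset=4, physical=[C,B,i,D,E], logical=[E,C,B,i,D]
After op 6 (rotate(-1)): offset=3, physical=[C,B,i,D,E], logical=[D,E,C,B,i]
After op 7 (rotate(+3)): offset=1, physical=[C,B,i,D,E], logical=[B,i,D,E,C]
After op 8 (rotate(-2)): offset=4, physical=[C,B,i,D,E], logical=[E,C,B,i,D]
After op 9 (replace(1, 'l')): offset=4, physical=[l,B,i,D,E], logical=[E,l,B,i,D]
After op 10 (swap(3, 1)): offset=4, physical=[i,B,l,D,E], logical=[E,i,B,l,D]
After op 11 (rotate(+1)): offset=0, physical=[i,B,l,D,E], logical=[i,B,l,D,E]
After op 12 (rotate(-3)): offset=2, physical=[i,B,l,D,E], logical=[l,D,E,i,B]

Answer: B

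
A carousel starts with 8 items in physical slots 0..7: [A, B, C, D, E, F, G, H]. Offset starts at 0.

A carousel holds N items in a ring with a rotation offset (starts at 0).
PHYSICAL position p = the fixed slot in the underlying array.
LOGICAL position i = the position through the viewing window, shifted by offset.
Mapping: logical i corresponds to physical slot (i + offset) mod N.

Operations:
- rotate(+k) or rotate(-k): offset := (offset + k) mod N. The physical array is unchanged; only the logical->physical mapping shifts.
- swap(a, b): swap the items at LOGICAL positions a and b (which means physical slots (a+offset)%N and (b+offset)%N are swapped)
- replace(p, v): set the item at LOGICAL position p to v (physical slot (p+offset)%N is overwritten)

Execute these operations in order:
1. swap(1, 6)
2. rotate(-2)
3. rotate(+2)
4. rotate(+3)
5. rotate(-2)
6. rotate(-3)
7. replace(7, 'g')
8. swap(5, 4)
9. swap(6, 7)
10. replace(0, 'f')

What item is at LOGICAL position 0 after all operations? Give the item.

Answer: f

Derivation:
After op 1 (swap(1, 6)): offset=0, physical=[A,G,C,D,E,F,B,H], logical=[A,G,C,D,E,F,B,H]
After op 2 (rotate(-2)): offset=6, physical=[A,G,C,D,E,F,B,H], logical=[B,H,A,G,C,D,E,F]
After op 3 (rotate(+2)): offset=0, physical=[A,G,C,D,E,F,B,H], logical=[A,G,C,D,E,F,B,H]
After op 4 (rotate(+3)): offset=3, physical=[A,G,C,D,E,F,B,H], logical=[D,E,F,B,H,A,G,C]
After op 5 (rotate(-2)): offset=1, physical=[A,G,C,D,E,F,B,H], logical=[G,C,D,E,F,B,H,A]
After op 6 (rotate(-3)): offset=6, physical=[A,G,C,D,E,F,B,H], logical=[B,H,A,G,C,D,E,F]
After op 7 (replace(7, 'g')): offset=6, physical=[A,G,C,D,E,g,B,H], logical=[B,H,A,G,C,D,E,g]
After op 8 (swap(5, 4)): offset=6, physical=[A,G,D,C,E,g,B,H], logical=[B,H,A,G,D,C,E,g]
After op 9 (swap(6, 7)): offset=6, physical=[A,G,D,C,g,E,B,H], logical=[B,H,A,G,D,C,g,E]
After op 10 (replace(0, 'f')): offset=6, physical=[A,G,D,C,g,E,f,H], logical=[f,H,A,G,D,C,g,E]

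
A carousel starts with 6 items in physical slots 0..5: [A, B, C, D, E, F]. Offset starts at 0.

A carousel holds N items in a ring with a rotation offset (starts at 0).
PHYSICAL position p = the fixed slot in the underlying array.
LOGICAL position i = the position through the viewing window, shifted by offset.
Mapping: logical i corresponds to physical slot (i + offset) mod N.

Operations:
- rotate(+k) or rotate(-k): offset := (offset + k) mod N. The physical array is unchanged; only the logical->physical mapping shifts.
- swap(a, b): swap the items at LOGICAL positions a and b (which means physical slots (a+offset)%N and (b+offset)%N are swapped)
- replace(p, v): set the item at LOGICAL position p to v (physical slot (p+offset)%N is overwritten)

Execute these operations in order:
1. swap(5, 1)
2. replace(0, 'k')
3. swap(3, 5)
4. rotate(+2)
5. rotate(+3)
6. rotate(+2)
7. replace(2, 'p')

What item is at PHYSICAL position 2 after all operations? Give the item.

After op 1 (swap(5, 1)): offset=0, physical=[A,F,C,D,E,B], logical=[A,F,C,D,E,B]
After op 2 (replace(0, 'k')): offset=0, physical=[k,F,C,D,E,B], logical=[k,F,C,D,E,B]
After op 3 (swap(3, 5)): offset=0, physical=[k,F,C,B,E,D], logical=[k,F,C,B,E,D]
After op 4 (rotate(+2)): offset=2, physical=[k,F,C,B,E,D], logical=[C,B,E,D,k,F]
After op 5 (rotate(+3)): offset=5, physical=[k,F,C,B,E,D], logical=[D,k,F,C,B,E]
After op 6 (rotate(+2)): offset=1, physical=[k,F,C,B,E,D], logical=[F,C,B,E,D,k]
After op 7 (replace(2, 'p')): offset=1, physical=[k,F,C,p,E,D], logical=[F,C,p,E,D,k]

Answer: C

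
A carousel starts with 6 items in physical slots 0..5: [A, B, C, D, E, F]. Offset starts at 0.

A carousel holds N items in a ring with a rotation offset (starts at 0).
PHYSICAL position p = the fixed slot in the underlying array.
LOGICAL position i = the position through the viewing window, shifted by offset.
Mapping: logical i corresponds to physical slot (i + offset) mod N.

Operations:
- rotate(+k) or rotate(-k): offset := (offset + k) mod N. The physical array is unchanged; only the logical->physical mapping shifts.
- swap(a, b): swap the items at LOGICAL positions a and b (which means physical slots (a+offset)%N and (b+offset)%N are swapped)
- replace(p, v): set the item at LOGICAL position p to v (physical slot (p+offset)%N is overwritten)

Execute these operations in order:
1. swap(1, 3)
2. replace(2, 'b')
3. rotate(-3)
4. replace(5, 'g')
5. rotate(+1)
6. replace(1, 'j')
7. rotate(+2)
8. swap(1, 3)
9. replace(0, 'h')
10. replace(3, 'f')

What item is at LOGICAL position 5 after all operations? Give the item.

Answer: j

Derivation:
After op 1 (swap(1, 3)): offset=0, physical=[A,D,C,B,E,F], logical=[A,D,C,B,E,F]
After op 2 (replace(2, 'b')): offset=0, physical=[A,D,b,B,E,F], logical=[A,D,b,B,E,F]
After op 3 (rotate(-3)): offset=3, physical=[A,D,b,B,E,F], logical=[B,E,F,A,D,b]
After op 4 (replace(5, 'g')): offset=3, physical=[A,D,g,B,E,F], logical=[B,E,F,A,D,g]
After op 5 (rotate(+1)): offset=4, physical=[A,D,g,B,E,F], logical=[E,F,A,D,g,B]
After op 6 (replace(1, 'j')): offset=4, physical=[A,D,g,B,E,j], logical=[E,j,A,D,g,B]
After op 7 (rotate(+2)): offset=0, physical=[A,D,g,B,E,j], logical=[A,D,g,B,E,j]
After op 8 (swap(1, 3)): offset=0, physical=[A,B,g,D,E,j], logical=[A,B,g,D,E,j]
After op 9 (replace(0, 'h')): offset=0, physical=[h,B,g,D,E,j], logical=[h,B,g,D,E,j]
After op 10 (replace(3, 'f')): offset=0, physical=[h,B,g,f,E,j], logical=[h,B,g,f,E,j]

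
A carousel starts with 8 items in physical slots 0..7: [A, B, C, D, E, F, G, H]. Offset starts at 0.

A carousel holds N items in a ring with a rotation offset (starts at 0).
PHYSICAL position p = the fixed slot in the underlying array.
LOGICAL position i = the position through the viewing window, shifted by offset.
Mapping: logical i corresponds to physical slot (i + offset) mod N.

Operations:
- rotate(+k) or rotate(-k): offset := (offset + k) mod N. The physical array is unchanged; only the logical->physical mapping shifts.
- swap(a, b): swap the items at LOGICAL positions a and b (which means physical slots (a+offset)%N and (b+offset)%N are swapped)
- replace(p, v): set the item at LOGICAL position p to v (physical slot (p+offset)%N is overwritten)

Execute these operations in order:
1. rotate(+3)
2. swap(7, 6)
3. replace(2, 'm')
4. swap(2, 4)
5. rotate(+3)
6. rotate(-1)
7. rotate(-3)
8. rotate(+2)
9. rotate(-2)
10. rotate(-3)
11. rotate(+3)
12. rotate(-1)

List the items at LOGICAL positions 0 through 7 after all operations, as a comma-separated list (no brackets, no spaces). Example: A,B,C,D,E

Answer: C,B,D,E,H,G,m,A

Derivation:
After op 1 (rotate(+3)): offset=3, physical=[A,B,C,D,E,F,G,H], logical=[D,E,F,G,H,A,B,C]
After op 2 (swap(7, 6)): offset=3, physical=[A,C,B,D,E,F,G,H], logical=[D,E,F,G,H,A,C,B]
After op 3 (replace(2, 'm')): offset=3, physical=[A,C,B,D,E,m,G,H], logical=[D,E,m,G,H,A,C,B]
After op 4 (swap(2, 4)): offset=3, physical=[A,C,B,D,E,H,G,m], logical=[D,E,H,G,m,A,C,B]
After op 5 (rotate(+3)): offset=6, physical=[A,C,B,D,E,H,G,m], logical=[G,m,A,C,B,D,E,H]
After op 6 (rotate(-1)): offset=5, physical=[A,C,B,D,E,H,G,m], logical=[H,G,m,A,C,B,D,E]
After op 7 (rotate(-3)): offset=2, physical=[A,C,B,D,E,H,G,m], logical=[B,D,E,H,G,m,A,C]
After op 8 (rotate(+2)): offset=4, physical=[A,C,B,D,E,H,G,m], logical=[E,H,G,m,A,C,B,D]
After op 9 (rotate(-2)): offset=2, physical=[A,C,B,D,E,H,G,m], logical=[B,D,E,H,G,m,A,C]
After op 10 (rotate(-3)): offset=7, physical=[A,C,B,D,E,H,G,m], logical=[m,A,C,B,D,E,H,G]
After op 11 (rotate(+3)): offset=2, physical=[A,C,B,D,E,H,G,m], logical=[B,D,E,H,G,m,A,C]
After op 12 (rotate(-1)): offset=1, physical=[A,C,B,D,E,H,G,m], logical=[C,B,D,E,H,G,m,A]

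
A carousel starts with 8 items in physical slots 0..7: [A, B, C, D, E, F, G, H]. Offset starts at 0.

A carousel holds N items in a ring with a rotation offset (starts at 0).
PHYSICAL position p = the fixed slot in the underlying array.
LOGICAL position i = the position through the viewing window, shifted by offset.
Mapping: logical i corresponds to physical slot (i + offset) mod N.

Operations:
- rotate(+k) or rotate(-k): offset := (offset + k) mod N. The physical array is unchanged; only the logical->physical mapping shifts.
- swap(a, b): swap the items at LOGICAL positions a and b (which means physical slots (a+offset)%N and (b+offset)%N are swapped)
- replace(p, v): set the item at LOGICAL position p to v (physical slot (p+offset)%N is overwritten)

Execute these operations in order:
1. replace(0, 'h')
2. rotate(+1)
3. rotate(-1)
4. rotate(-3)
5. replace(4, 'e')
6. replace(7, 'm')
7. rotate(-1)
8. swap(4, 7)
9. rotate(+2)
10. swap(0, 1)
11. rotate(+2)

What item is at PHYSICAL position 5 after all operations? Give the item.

After op 1 (replace(0, 'h')): offset=0, physical=[h,B,C,D,E,F,G,H], logical=[h,B,C,D,E,F,G,H]
After op 2 (rotate(+1)): offset=1, physical=[h,B,C,D,E,F,G,H], logical=[B,C,D,E,F,G,H,h]
After op 3 (rotate(-1)): offset=0, physical=[h,B,C,D,E,F,G,H], logical=[h,B,C,D,E,F,G,H]
After op 4 (rotate(-3)): offset=5, physical=[h,B,C,D,E,F,G,H], logical=[F,G,H,h,B,C,D,E]
After op 5 (replace(4, 'e')): offset=5, physical=[h,e,C,D,E,F,G,H], logical=[F,G,H,h,e,C,D,E]
After op 6 (replace(7, 'm')): offset=5, physical=[h,e,C,D,m,F,G,H], logical=[F,G,H,h,e,C,D,m]
After op 7 (rotate(-1)): offset=4, physical=[h,e,C,D,m,F,G,H], logical=[m,F,G,H,h,e,C,D]
After op 8 (swap(4, 7)): offset=4, physical=[D,e,C,h,m,F,G,H], logical=[m,F,G,H,D,e,C,h]
After op 9 (rotate(+2)): offset=6, physical=[D,e,C,h,m,F,G,H], logical=[G,H,D,e,C,h,m,F]
After op 10 (swap(0, 1)): offset=6, physical=[D,e,C,h,m,F,H,G], logical=[H,G,D,e,C,h,m,F]
After op 11 (rotate(+2)): offset=0, physical=[D,e,C,h,m,F,H,G], logical=[D,e,C,h,m,F,H,G]

Answer: F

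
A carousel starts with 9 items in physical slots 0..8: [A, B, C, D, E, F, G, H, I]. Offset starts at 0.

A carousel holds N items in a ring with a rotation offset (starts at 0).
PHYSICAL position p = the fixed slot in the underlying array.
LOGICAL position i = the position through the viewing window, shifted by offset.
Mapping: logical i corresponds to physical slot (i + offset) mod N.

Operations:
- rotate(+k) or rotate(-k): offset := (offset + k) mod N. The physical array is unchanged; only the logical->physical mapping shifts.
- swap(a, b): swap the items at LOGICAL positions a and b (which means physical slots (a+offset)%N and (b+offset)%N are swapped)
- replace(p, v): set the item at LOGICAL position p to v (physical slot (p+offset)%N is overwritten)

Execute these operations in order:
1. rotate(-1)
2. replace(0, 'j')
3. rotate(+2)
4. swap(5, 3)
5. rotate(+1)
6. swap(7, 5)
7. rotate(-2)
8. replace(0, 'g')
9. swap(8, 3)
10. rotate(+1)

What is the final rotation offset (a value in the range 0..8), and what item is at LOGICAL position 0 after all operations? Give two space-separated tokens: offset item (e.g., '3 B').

After op 1 (rotate(-1)): offset=8, physical=[A,B,C,D,E,F,G,H,I], logical=[I,A,B,C,D,E,F,G,H]
After op 2 (replace(0, 'j')): offset=8, physical=[A,B,C,D,E,F,G,H,j], logical=[j,A,B,C,D,E,F,G,H]
After op 3 (rotate(+2)): offset=1, physical=[A,B,C,D,E,F,G,H,j], logical=[B,C,D,E,F,G,H,j,A]
After op 4 (swap(5, 3)): offset=1, physical=[A,B,C,D,G,F,E,H,j], logical=[B,C,D,G,F,E,H,j,A]
After op 5 (rotate(+1)): offset=2, physical=[A,B,C,D,G,F,E,H,j], logical=[C,D,G,F,E,H,j,A,B]
After op 6 (swap(7, 5)): offset=2, physical=[H,B,C,D,G,F,E,A,j], logical=[C,D,G,F,E,A,j,H,B]
After op 7 (rotate(-2)): offset=0, physical=[H,B,C,D,G,F,E,A,j], logical=[H,B,C,D,G,F,E,A,j]
After op 8 (replace(0, 'g')): offset=0, physical=[g,B,C,D,G,F,E,A,j], logical=[g,B,C,D,G,F,E,A,j]
After op 9 (swap(8, 3)): offset=0, physical=[g,B,C,j,G,F,E,A,D], logical=[g,B,C,j,G,F,E,A,D]
After op 10 (rotate(+1)): offset=1, physical=[g,B,C,j,G,F,E,A,D], logical=[B,C,j,G,F,E,A,D,g]

Answer: 1 B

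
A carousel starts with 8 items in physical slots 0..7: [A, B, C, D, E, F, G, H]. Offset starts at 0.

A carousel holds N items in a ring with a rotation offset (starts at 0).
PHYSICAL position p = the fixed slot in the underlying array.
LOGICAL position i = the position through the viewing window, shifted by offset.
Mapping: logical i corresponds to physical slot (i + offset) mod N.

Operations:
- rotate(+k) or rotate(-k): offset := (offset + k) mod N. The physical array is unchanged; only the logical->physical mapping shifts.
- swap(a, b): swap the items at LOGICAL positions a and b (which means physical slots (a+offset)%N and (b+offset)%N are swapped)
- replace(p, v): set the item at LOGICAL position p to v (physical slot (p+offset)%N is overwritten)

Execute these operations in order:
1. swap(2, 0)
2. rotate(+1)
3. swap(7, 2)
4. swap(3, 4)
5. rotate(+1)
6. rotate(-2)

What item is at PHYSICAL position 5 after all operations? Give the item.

Answer: E

Derivation:
After op 1 (swap(2, 0)): offset=0, physical=[C,B,A,D,E,F,G,H], logical=[C,B,A,D,E,F,G,H]
After op 2 (rotate(+1)): offset=1, physical=[C,B,A,D,E,F,G,H], logical=[B,A,D,E,F,G,H,C]
After op 3 (swap(7, 2)): offset=1, physical=[D,B,A,C,E,F,G,H], logical=[B,A,C,E,F,G,H,D]
After op 4 (swap(3, 4)): offset=1, physical=[D,B,A,C,F,E,G,H], logical=[B,A,C,F,E,G,H,D]
After op 5 (rotate(+1)): offset=2, physical=[D,B,A,C,F,E,G,H], logical=[A,C,F,E,G,H,D,B]
After op 6 (rotate(-2)): offset=0, physical=[D,B,A,C,F,E,G,H], logical=[D,B,A,C,F,E,G,H]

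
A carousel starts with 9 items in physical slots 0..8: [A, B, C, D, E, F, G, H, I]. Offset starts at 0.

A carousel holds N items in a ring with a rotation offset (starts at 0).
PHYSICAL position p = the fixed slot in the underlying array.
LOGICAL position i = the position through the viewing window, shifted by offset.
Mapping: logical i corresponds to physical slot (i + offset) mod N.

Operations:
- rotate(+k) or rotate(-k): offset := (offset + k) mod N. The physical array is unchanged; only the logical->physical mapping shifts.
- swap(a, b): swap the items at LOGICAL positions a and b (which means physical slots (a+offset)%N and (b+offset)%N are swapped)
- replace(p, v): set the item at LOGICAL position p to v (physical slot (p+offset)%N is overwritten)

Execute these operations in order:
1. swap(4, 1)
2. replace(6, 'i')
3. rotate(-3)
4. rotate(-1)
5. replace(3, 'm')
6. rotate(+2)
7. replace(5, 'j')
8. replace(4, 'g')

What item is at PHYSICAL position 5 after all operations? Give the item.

Answer: F

Derivation:
After op 1 (swap(4, 1)): offset=0, physical=[A,E,C,D,B,F,G,H,I], logical=[A,E,C,D,B,F,G,H,I]
After op 2 (replace(6, 'i')): offset=0, physical=[A,E,C,D,B,F,i,H,I], logical=[A,E,C,D,B,F,i,H,I]
After op 3 (rotate(-3)): offset=6, physical=[A,E,C,D,B,F,i,H,I], logical=[i,H,I,A,E,C,D,B,F]
After op 4 (rotate(-1)): offset=5, physical=[A,E,C,D,B,F,i,H,I], logical=[F,i,H,I,A,E,C,D,B]
After op 5 (replace(3, 'm')): offset=5, physical=[A,E,C,D,B,F,i,H,m], logical=[F,i,H,m,A,E,C,D,B]
After op 6 (rotate(+2)): offset=7, physical=[A,E,C,D,B,F,i,H,m], logical=[H,m,A,E,C,D,B,F,i]
After op 7 (replace(5, 'j')): offset=7, physical=[A,E,C,j,B,F,i,H,m], logical=[H,m,A,E,C,j,B,F,i]
After op 8 (replace(4, 'g')): offset=7, physical=[A,E,g,j,B,F,i,H,m], logical=[H,m,A,E,g,j,B,F,i]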